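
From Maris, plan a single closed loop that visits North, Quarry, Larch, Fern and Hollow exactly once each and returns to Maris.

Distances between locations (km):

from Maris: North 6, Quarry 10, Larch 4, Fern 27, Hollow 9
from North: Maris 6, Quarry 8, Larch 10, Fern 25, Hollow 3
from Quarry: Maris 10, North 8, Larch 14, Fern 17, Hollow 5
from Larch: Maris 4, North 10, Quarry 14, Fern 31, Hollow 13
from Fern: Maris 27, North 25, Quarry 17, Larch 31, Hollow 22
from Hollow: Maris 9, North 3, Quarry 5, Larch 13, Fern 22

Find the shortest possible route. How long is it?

Shortest round trip = 66 km.

With 5 stops there are 5!/2 = 60 distinct round trips (a route and its reverse cost the same).
Maris - North - Quarry - Larch - Fern - Hollow - Maris: 6+8+14+31+22+9 = 90
Maris - North - Quarry - Larch - Hollow - Fern - Maris: 6+8+14+13+22+27 = 90
Maris - North - Quarry - Fern - Larch - Hollow - Maris: 6+8+17+31+13+9 = 84
Maris - North - Quarry - Fern - Hollow - Larch - Maris: 6+8+17+22+13+4 = 70
Maris - North - Quarry - Hollow - Larch - Fern - Maris: 6+8+5+13+31+27 = 90
Maris - North - Quarry - Hollow - Fern - Larch - Maris: 6+8+5+22+31+4 = 76
Maris - North - Larch - Quarry - Fern - Hollow - Maris: 6+10+14+17+22+9 = 78
Maris - North - Larch - Quarry - Hollow - Fern - Maris: 6+10+14+5+22+27 = 84
Maris - North - Larch - Fern - Quarry - Hollow - Maris: 6+10+31+17+5+9 = 78
Maris - North - Larch - Fern - Hollow - Quarry - Maris: 6+10+31+22+5+10 = 84
Maris - North - Larch - Hollow - Quarry - Fern - Maris: 6+10+13+5+17+27 = 78
Maris - North - Larch - Hollow - Fern - Quarry - Maris: 6+10+13+22+17+10 = 78
Maris - North - Fern - Quarry - Larch - Hollow - Maris: 6+25+17+14+13+9 = 84
Maris - North - Fern - Quarry - Hollow - Larch - Maris: 6+25+17+5+13+4 = 70
… (46 more)
Maris - North - Hollow - Quarry - Fern - Larch - Maris: 6+3+5+17+31+4 = 66  ← best
The minimum is 66.
One optimal route: Maris → North → Hollow → Quarry → Fern → Larch → Maris (or its reverse).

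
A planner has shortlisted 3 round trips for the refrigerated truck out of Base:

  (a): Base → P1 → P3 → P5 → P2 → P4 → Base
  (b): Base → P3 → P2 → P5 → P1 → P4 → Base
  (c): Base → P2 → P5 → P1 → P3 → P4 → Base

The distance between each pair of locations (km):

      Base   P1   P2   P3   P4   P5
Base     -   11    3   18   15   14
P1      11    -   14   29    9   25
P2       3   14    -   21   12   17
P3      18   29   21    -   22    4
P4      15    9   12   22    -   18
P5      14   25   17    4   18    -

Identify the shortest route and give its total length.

Shortest is (a), total 88 km.

(a): 11 + 29 + 4 + 17 + 12 + 15 = 88
(b): 18 + 21 + 17 + 25 + 9 + 15 = 105
(c): 3 + 17 + 25 + 29 + 22 + 15 = 111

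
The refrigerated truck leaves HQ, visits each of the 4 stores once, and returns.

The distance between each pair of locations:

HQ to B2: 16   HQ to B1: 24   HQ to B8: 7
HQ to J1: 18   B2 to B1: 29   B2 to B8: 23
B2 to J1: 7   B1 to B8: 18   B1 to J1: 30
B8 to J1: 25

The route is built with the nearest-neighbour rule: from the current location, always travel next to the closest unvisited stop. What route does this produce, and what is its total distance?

Total distance 79 via the nearest-neighbour route HQ → B8 → B1 → B2 → J1 → HQ.

From HQ: distances to unvisited — B8=7, B2=16, J1=18, B1=24. Nearest is B8 (7).
From B8: distances to unvisited — B1=18, B2=23, J1=25. Nearest is B1 (18).
From B1: distances to unvisited — B2=29, J1=30. Nearest is B2 (29).
From B2: distances to unvisited — J1=7. Nearest is J1 (7).
Return J1→HQ: 18.
Total = 7 + 18 + 29 + 7 + 18 = 79.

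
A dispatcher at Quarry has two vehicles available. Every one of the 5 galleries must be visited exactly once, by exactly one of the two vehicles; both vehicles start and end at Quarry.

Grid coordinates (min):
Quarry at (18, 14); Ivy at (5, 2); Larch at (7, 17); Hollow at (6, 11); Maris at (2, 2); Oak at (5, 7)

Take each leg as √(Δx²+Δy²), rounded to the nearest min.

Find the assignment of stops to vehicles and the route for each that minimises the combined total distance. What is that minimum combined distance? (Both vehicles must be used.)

There are 2^4 − 1 = 15 ways to divide the 5 stops into two non-empty groups. For each, the best each vehicle can do is its own shortest tour through its group:
  {Ivy} + {Larch, Hollow, Maris, Oak}: 36 + 47 = 83
  {Larch} + {Ivy, Hollow, Maris, Oak}: 22 + 43 = 65
  {Ivy, Larch} + {Hollow, Maris, Oak}: 44 + 42 = 86
  {Hollow} + {Ivy, Larch, Maris, Oak}: 24 + 48 = 72
  {Ivy, Hollow} + {Larch, Maris, Oak}: 39 + 47 = 86
  {Larch, Hollow} + {Ivy, Maris, Oak}: 29 + 42 = 71
  … (15 splits in total)
Best: vehicle 1 Quarry → Larch → Quarry = 22; vehicle 2 Quarry → Ivy → Maris → Oak → Hollow → Quarry = 43; combined 65.

Minimum combined distance: 65 min.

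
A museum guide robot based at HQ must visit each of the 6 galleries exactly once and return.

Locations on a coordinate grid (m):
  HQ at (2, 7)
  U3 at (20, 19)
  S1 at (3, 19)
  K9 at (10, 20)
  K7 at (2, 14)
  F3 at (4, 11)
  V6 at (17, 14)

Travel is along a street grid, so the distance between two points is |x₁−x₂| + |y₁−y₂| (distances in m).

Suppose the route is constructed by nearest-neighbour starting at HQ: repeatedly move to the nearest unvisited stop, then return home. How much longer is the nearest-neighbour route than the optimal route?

From HQ: F3=6, K7=7, S1=13, K9=21, V6=22, U3=30 → choose F3 (6).
From F3: K7=5, S1=9, K9=15, V6=16, U3=24 → choose K7 (5).
From K7: S1=6, K9=14, V6=15, U3=23 → choose S1 (6).
From S1: K9=8, U3=17, V6=19 → choose K9 (8).
From K9: U3=11, V6=13 → choose U3 (11).
From U3: V6=8 → choose V6 (8).
NN route HQ → F3 → K7 → S1 → K9 → U3 → V6 → HQ costs 66.
Optimal: HQ → K7 → S1 → K9 → U3 → V6 → F3 → HQ costs 62 (by enumerating all 360 distinct tours).
Excess = 66 − 62 = 4.

Excess over optimum: 4 m.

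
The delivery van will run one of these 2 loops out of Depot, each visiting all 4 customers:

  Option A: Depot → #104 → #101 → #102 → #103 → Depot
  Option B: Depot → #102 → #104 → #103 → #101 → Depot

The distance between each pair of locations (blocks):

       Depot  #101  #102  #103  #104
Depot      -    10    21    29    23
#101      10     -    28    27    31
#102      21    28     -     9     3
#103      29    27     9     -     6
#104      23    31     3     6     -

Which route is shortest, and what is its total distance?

Option A: 23 + 31 + 28 + 9 + 29 = 120
Option B: 21 + 3 + 6 + 27 + 10 = 67

Shortest is Option B, total 67 blocks.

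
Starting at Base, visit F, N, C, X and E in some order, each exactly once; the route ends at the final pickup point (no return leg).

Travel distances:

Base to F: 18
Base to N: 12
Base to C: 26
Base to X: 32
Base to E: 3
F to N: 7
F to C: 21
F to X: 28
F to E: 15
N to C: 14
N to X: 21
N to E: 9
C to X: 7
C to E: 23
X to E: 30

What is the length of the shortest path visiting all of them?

There are 5! = 120 possible orderings.
Base - F - N - C - X - E: 18+7+14+7+30 = 76
Base - F - N - C - E - X: 18+7+14+23+30 = 92
Base - F - N - X - C - E: 18+7+21+7+23 = 76
Base - F - N - X - E - C: 18+7+21+30+23 = 99
Base - F - N - E - C - X: 18+7+9+23+7 = 64
Base - F - N - E - X - C: 18+7+9+30+7 = 71
Base - F - C - N - X - E: 18+21+14+21+30 = 104
Base - F - C - N - E - X: 18+21+14+9+30 = 92
Base - F - C - X - N - E: 18+21+7+21+9 = 76
Base - F - C - X - E - N: 18+21+7+30+9 = 85
Base - F - C - E - N - X: 18+21+23+9+21 = 92
Base - F - C - E - X - N: 18+21+23+30+21 = 113
Base - F - X - N - C - E: 18+28+21+14+23 = 104
Base - F - X - N - E - C: 18+28+21+9+23 = 99
… (106 more)
Base - E - F - N - C - X: 3+15+7+14+7 = 46  ← best
The minimum is 46.
One shortest path: Base → E → F → N → C → X.

Minimum one-way distance = 46.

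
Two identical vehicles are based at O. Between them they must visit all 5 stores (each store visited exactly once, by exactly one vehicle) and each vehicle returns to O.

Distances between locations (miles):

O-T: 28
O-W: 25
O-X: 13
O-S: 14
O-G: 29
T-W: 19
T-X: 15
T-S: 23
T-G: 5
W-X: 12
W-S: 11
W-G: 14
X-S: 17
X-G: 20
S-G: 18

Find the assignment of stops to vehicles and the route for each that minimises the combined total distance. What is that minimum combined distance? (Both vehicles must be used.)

98 miles — the smallest possible combined total.

There are 2^4 − 1 = 15 ways to divide the 5 stops into two non-empty groups. For each, the best each vehicle can do is its own shortest tour through its group:
  {T} + {W, X, S, G}: 56 + 71 = 127
  {W} + {T, X, S, G}: 50 + 65 = 115
  {T, W} + {X, S, G}: 72 + 65 = 137
  {X} + {T, W, S, G}: 26 + 72 = 98
  {T, X} + {W, S, G}: 56 + 68 = 124
  {W, X} + {T, S, G}: 50 + 65 = 115
  … (15 splits in total)
Best: vehicle 1 O → X → O = 26; vehicle 2 O → T → G → W → S → O = 72; combined 98.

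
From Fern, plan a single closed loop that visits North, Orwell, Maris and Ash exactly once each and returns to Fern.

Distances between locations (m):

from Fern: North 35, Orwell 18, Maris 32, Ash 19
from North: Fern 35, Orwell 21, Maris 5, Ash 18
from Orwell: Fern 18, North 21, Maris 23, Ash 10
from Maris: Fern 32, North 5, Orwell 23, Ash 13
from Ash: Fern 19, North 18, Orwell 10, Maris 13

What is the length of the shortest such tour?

Minimum total distance: 76 m.

Fern→North→Orwell→Maris→Ash→Fern: 35+21+23+13+19 = 111
Fern→North→Orwell→Ash→Maris→Fern: 35+21+10+13+32 = 111
Fern→North→Maris→Orwell→Ash→Fern: 35+5+23+10+19 = 92
Fern→North→Maris→Ash→Orwell→Fern: 35+5+13+10+18 = 81
Fern→North→Ash→Orwell→Maris→Fern: 35+18+10+23+32 = 118
Fern→North→Ash→Maris→Orwell→Fern: 35+18+13+23+18 = 107
Fern→Orwell→North→Maris→Ash→Fern: 18+21+5+13+19 = 76
Fern→Orwell→North→Ash→Maris→Fern: 18+21+18+13+32 = 102
Fern→Orwell→Maris→North→Ash→Fern: 18+23+5+18+19 = 83
Fern→Orwell→Ash→North→Maris→Fern: 18+10+18+5+32 = 83
Fern→Maris→North→Orwell→Ash→Fern: 32+5+21+10+19 = 87
Fern→Maris→Orwell→North→Ash→Fern: 32+23+21+18+19 = 113
The minimum is 76.
One optimal route: Fern → Orwell → North → Maris → Ash → Fern (or its reverse).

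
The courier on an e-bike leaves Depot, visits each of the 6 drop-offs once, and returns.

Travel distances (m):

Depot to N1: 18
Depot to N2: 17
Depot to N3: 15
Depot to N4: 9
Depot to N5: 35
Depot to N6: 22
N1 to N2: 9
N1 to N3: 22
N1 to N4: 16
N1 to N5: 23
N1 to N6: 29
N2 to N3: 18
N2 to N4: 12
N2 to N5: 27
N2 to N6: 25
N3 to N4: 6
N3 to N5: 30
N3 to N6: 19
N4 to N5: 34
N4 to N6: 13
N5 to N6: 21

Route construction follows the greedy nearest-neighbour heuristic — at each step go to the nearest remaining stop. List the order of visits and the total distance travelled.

Nearest-neighbour total = 108 m; route Depot → N4 → N3 → N2 → N1 → N5 → N6 → Depot.

At Depot the remaining stops are N4 9, N3 15, N2 17, N1 18, N6 22, N5 35; go to N4.
At N4 the remaining stops are N3 6, N2 12, N6 13, N1 16, N5 34; go to N3.
At N3 the remaining stops are N2 18, N6 19, N1 22, N5 30; go to N2.
At N2 the remaining stops are N1 9, N6 25, N5 27; go to N1.
At N1 the remaining stops are N5 23, N6 29; go to N5.
At N5 the remaining stops are N6 21; go to N6.
Return N6→Depot: 22.
Total = 9 + 6 + 18 + 9 + 23 + 21 + 22 = 108.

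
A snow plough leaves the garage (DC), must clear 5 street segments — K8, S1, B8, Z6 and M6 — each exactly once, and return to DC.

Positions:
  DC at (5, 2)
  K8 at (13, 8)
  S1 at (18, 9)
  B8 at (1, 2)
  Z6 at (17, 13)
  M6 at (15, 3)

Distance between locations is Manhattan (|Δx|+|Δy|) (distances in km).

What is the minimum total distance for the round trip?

There are 60 distinct closed tours to check (reversals are equivalent).
DC→K8→S1→B8→Z6→M6→DC: 14+6+24+27+12+11 = 94
DC→K8→S1→B8→M6→Z6→DC: 14+6+24+15+12+23 = 94
DC→K8→S1→Z6→B8→M6→DC: 14+6+5+27+15+11 = 78
DC→K8→S1→Z6→M6→B8→DC: 14+6+5+12+15+4 = 56
DC→K8→S1→M6→B8→Z6→DC: 14+6+9+15+27+23 = 94
DC→K8→S1→M6→Z6→B8→DC: 14+6+9+12+27+4 = 72
DC→K8→B8→S1→Z6→M6→DC: 14+18+24+5+12+11 = 84
DC→K8→B8→S1→M6→Z6→DC: 14+18+24+9+12+23 = 100
DC→K8→B8→Z6→S1→M6→DC: 14+18+27+5+9+11 = 84
DC→K8→B8→Z6→M6→S1→DC: 14+18+27+12+9+20 = 100
DC→K8→B8→M6→S1→Z6→DC: 14+18+15+9+5+23 = 84
DC→K8→B8→M6→Z6→S1→DC: 14+18+15+12+5+20 = 84
DC→K8→Z6→S1→B8→M6→DC: 14+9+5+24+15+11 = 78
DC→K8→Z6→S1→M6→B8→DC: 14+9+5+9+15+4 = 56
… (46 more)
The minimum is 56.
One optimal route: DC → K8 → S1 → Z6 → M6 → B8 → DC (or its reverse).

Shortest round trip = 56 km.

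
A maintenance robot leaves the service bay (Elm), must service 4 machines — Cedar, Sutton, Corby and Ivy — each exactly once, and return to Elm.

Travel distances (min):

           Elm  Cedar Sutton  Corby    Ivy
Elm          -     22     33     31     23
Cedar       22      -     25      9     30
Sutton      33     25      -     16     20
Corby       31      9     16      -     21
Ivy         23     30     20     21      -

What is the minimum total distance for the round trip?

Minimum total distance: 90 min.

Elm → Cedar → Sutton → Corby → Ivy → Elm: 22+25+16+21+23 = 107
Elm → Cedar → Sutton → Ivy → Corby → Elm: 22+25+20+21+31 = 119
Elm → Cedar → Corby → Sutton → Ivy → Elm: 22+9+16+20+23 = 90
Elm → Cedar → Corby → Ivy → Sutton → Elm: 22+9+21+20+33 = 105
Elm → Cedar → Ivy → Sutton → Corby → Elm: 22+30+20+16+31 = 119
Elm → Cedar → Ivy → Corby → Sutton → Elm: 22+30+21+16+33 = 122
Elm → Sutton → Cedar → Corby → Ivy → Elm: 33+25+9+21+23 = 111
Elm → Sutton → Cedar → Ivy → Corby → Elm: 33+25+30+21+31 = 140
Elm → Sutton → Corby → Cedar → Ivy → Elm: 33+16+9+30+23 = 111
Elm → Sutton → Ivy → Cedar → Corby → Elm: 33+20+30+9+31 = 123
Elm → Corby → Cedar → Sutton → Ivy → Elm: 31+9+25+20+23 = 108
Elm → Corby → Sutton → Cedar → Ivy → Elm: 31+16+25+30+23 = 125
The minimum is 90.
One optimal route: Elm → Cedar → Corby → Sutton → Ivy → Elm (or its reverse).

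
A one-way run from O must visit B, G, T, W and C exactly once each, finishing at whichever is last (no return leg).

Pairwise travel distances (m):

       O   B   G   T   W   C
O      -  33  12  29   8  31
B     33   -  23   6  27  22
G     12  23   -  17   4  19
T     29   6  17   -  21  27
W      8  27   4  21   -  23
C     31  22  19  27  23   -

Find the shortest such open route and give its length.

There are 5! = 120 possible orderings.
O - B - G - T - W - C: 33+23+17+21+23 = 117
O - B - G - T - C - W: 33+23+17+27+23 = 123
O - B - G - W - T - C: 33+23+4+21+27 = 108
O - B - G - W - C - T: 33+23+4+23+27 = 110
O - B - G - C - T - W: 33+23+19+27+21 = 123
O - B - G - C - W - T: 33+23+19+23+21 = 119
O - B - T - G - W - C: 33+6+17+4+23 = 83
O - B - T - G - C - W: 33+6+17+19+23 = 98
O - B - T - W - G - C: 33+6+21+4+19 = 83
O - B - T - W - C - G: 33+6+21+23+19 = 102
O - B - T - C - G - W: 33+6+27+19+4 = 89
O - B - T - C - W - G: 33+6+27+23+4 = 93
O - B - W - G - T - C: 33+27+4+17+27 = 108
O - B - W - G - C - T: 33+27+4+19+27 = 110
… (106 more)
O - W - G - T - B - C: 8+4+17+6+22 = 57  ← best
The minimum is 57.
One shortest path: O → W → G → T → B → C.

Minimum one-way distance = 57 m.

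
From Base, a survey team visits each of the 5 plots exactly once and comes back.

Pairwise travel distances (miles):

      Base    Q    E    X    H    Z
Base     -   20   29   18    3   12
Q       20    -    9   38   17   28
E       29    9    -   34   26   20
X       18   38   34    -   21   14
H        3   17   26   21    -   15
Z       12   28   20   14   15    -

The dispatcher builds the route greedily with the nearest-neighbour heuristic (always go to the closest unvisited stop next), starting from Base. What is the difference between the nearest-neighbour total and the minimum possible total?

From Base: H=3, Z=12, X=18, Q=20, E=29 → choose H (3).
From H: Z=15, Q=17, X=21, E=26 → choose Z (15).
From Z: X=14, E=20, Q=28 → choose X (14).
From X: E=34, Q=38 → choose E (34).
From E: Q=9 → choose Q (9).
NN route Base → H → Z → X → E → Q → Base costs 95.
Optimal: Base → X → Z → E → Q → H → Base costs 81 (by enumerating all 60 distinct tours).
Excess = 95 − 81 = 14.

The nearest-neighbour route is 14 miles longer than optimal.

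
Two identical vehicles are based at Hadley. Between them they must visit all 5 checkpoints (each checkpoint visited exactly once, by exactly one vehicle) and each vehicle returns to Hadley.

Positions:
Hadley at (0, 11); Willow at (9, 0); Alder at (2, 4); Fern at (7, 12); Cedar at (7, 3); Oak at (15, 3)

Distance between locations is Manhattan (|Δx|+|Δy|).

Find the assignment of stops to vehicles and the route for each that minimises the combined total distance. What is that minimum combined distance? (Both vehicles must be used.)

Check every non-empty split of the stops between the two vehicles; for each half take its own optimal tour:
  {Willow} + {Alder, Fern, Cedar, Oak}: 40 + 48 = 88
  {Alder} + {Willow, Fern, Cedar, Oak}: 18 + 54 = 72
  {Willow, Alder} + {Fern, Cedar, Oak}: 40 + 48 = 88
  {Fern} + {Willow, Alder, Cedar, Oak}: 16 + 52 = 68
  {Willow, Fern} + {Alder, Cedar, Oak}: 42 + 46 = 88
  {Alder, Fern} + {Willow, Cedar, Oak}: 30 + 52 = 82
  … (15 splits in total)
Best: vehicle 1 Hadley → Fern → Hadley = 16; vehicle 2 Hadley → Willow → Oak → Cedar → Alder → Hadley = 52; combined 68.

68 — the smallest possible combined total.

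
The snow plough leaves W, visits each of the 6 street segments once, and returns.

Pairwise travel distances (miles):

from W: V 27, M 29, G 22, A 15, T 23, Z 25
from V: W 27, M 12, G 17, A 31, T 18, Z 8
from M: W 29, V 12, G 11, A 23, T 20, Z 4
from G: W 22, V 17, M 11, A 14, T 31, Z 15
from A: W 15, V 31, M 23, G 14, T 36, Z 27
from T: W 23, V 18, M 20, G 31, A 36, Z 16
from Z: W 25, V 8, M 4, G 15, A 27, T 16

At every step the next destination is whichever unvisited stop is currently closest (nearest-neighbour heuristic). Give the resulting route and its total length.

At W the remaining stops are A 15, G 22, T 23, Z 25, V 27, M 29; go to A.
At A the remaining stops are G 14, M 23, Z 27, V 31, T 36; go to G.
At G the remaining stops are M 11, Z 15, V 17, T 31; go to M.
At M the remaining stops are Z 4, V 12, T 20; go to Z.
At Z the remaining stops are V 8, T 16; go to V.
At V the remaining stops are T 18; go to T.
Return T→W: 23.
Total = 15 + 14 + 11 + 4 + 8 + 18 + 23 = 93.

93 miles along W → A → G → M → Z → V → T → W.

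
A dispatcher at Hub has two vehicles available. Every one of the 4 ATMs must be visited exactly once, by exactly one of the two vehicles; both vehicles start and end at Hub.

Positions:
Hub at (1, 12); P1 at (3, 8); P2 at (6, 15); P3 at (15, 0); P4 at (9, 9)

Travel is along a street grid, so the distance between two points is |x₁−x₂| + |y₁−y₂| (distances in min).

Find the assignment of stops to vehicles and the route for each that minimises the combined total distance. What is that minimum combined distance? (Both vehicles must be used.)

Minimum combined distance: 68 min.

Check every non-empty split of the stops between the two vehicles; for each half take its own optimal tour:
  {P1} + {P2, P3, P4}: 12 + 58 = 70
  {P2} + {P1, P3, P4}: 16 + 52 = 68
  {P1, P2} + {P3, P4}: 24 + 52 = 76
  {P3} + {P1, P2, P4}: 52 + 30 = 82
  {P1, P3} + {P2, P4}: 52 + 28 = 80
  {P2, P3} + {P1, P4}: 58 + 24 = 82
  … (7 splits in total)
Best: vehicle 1 Hub → P2 → Hub = 16; vehicle 2 Hub → P1 → P3 → P4 → Hub = 52; combined 68.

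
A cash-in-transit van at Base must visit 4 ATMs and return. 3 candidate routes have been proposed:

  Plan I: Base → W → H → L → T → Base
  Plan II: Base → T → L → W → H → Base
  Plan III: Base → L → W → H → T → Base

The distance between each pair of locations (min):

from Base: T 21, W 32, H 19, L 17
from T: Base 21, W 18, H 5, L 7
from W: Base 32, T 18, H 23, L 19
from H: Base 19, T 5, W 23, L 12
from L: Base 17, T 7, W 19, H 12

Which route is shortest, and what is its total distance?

Plan I: 32 + 23 + 12 + 7 + 21 = 95
Plan II: 21 + 7 + 19 + 23 + 19 = 89
Plan III: 17 + 19 + 23 + 5 + 21 = 85

Shortest is Plan III, total 85 min.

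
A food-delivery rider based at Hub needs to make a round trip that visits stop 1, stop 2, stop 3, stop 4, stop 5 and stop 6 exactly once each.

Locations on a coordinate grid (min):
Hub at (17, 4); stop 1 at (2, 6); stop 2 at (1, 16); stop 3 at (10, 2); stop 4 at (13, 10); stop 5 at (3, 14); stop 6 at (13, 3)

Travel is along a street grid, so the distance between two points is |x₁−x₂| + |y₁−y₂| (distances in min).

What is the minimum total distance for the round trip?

There are 360 distinct closed tours to check (reversals are equivalent).
Hub-stop 1-stop 2-stop 3-stop 4-stop 5-stop 6-Hub: 17+11+23+11+14+21+5 = 102
Hub-stop 1-stop 2-stop 3-stop 4-stop 6-stop 5-Hub: 17+11+23+11+7+21+24 = 114
Hub-stop 1-stop 2-stop 3-stop 5-stop 4-stop 6-Hub: 17+11+23+19+14+7+5 = 96
Hub-stop 1-stop 2-stop 3-stop 5-stop 6-stop 4-Hub: 17+11+23+19+21+7+10 = 108
Hub-stop 1-stop 2-stop 3-stop 6-stop 4-stop 5-Hub: 17+11+23+4+7+14+24 = 100
Hub-stop 1-stop 2-stop 3-stop 6-stop 5-stop 4-Hub: 17+11+23+4+21+14+10 = 100
Hub-stop 1-stop 2-stop 4-stop 3-stop 5-stop 6-Hub: 17+11+18+11+19+21+5 = 102
Hub-stop 1-stop 2-stop 4-stop 3-stop 6-stop 5-Hub: 17+11+18+11+4+21+24 = 106
… (352 more)
Hub-stop 4-stop 5-stop 2-stop 1-stop 3-stop 6-Hub: 10+14+4+11+12+4+5 = 60  ← best
The minimum is 60.
One optimal route: Hub → stop 4 → stop 5 → stop 2 → stop 1 → stop 3 → stop 6 → Hub (or its reverse).

60 min — the shortest possible round trip.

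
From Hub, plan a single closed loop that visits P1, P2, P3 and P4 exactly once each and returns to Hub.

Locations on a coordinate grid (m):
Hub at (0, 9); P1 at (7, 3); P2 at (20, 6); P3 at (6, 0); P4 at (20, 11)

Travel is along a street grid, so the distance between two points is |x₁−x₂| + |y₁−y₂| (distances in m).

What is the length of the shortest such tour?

Shortest round trip = 62 m.

Hub → P1 → P2 → P3 → P4 → Hub: 13+16+20+25+22 = 96
Hub → P1 → P2 → P4 → P3 → Hub: 13+16+5+25+15 = 74
Hub → P1 → P3 → P2 → P4 → Hub: 13+4+20+5+22 = 64
Hub → P1 → P3 → P4 → P2 → Hub: 13+4+25+5+23 = 70
Hub → P1 → P4 → P2 → P3 → Hub: 13+21+5+20+15 = 74
Hub → P1 → P4 → P3 → P2 → Hub: 13+21+25+20+23 = 102
Hub → P2 → P1 → P3 → P4 → Hub: 23+16+4+25+22 = 90
Hub → P2 → P1 → P4 → P3 → Hub: 23+16+21+25+15 = 100
Hub → P2 → P3 → P1 → P4 → Hub: 23+20+4+21+22 = 90
Hub → P2 → P4 → P1 → P3 → Hub: 23+5+21+4+15 = 68
Hub → P3 → P1 → P2 → P4 → Hub: 15+4+16+5+22 = 62
Hub → P3 → P2 → P1 → P4 → Hub: 15+20+16+21+22 = 94
The minimum is 62.
One optimal route: Hub → P3 → P1 → P2 → P4 → Hub (or its reverse).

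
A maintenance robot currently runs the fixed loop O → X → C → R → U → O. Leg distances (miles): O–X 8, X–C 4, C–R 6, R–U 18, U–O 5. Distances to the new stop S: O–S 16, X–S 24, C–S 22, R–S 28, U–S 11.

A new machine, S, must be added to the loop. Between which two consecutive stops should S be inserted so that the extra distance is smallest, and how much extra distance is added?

Adding 21 miles by placing S on the R–U leg.

Insertion cost between consecutive stops i–j is d(i,S) + d(S,j) − d(i,j):
  between O and X: 16 + 24 − 8 = 32
  between X and C: 24 + 22 − 4 = 42
  between C and R: 22 + 28 − 6 = 44
  between R and U: 28 + 11 − 18 = 21
  between U and O: 11 + 16 − 5 = 22
Cheapest insertion is between R and U, adding 21.
New total = 41 + 21 = 62.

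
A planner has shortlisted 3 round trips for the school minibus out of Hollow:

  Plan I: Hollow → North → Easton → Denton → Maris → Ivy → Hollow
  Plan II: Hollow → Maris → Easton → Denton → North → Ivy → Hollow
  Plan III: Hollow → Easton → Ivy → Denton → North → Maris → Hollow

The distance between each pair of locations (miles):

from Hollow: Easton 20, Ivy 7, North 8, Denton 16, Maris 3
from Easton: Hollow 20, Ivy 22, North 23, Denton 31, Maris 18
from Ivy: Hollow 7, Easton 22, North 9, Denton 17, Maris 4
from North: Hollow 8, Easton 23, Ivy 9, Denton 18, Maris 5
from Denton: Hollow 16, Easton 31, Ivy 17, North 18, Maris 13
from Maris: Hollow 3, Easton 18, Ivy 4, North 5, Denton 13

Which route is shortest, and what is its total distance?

Shortest is Plan III, total 85 miles.

Plan I: 8 + 23 + 31 + 13 + 4 + 7 = 86
Plan II: 3 + 18 + 31 + 18 + 9 + 7 = 86
Plan III: 20 + 22 + 17 + 18 + 5 + 3 = 85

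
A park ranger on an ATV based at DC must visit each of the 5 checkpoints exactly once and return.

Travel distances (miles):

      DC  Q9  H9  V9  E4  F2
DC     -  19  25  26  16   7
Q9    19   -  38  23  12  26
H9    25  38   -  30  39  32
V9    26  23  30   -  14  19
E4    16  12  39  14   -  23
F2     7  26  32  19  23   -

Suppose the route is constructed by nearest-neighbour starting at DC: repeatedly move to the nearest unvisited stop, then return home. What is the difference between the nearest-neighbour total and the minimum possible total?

Excess over optimum: 1 miles.

DC: F2=7, E4=16, Q9=19, H9=25, V9=26 ⇒ F2
F2: V9=19, E4=23, Q9=26, H9=32 ⇒ V9
V9: E4=14, Q9=23, H9=30 ⇒ E4
E4: Q9=12, H9=39 ⇒ Q9
Q9: H9=38 ⇒ H9
NN route DC → F2 → V9 → E4 → Q9 → H9 → DC costs 115.
Optimal: DC → Q9 → E4 → V9 → H9 → F2 → DC costs 114 (by enumerating all 60 distinct tours).
Excess = 115 − 114 = 1.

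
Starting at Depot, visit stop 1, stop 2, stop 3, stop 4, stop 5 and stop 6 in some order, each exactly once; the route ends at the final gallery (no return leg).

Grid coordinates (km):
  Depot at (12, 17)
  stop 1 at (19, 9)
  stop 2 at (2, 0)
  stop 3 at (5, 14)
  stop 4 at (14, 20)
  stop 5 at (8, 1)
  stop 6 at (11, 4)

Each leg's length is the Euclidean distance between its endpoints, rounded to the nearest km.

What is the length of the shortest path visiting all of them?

Shortest open route: 48 km.

There are 6! = 720 possible orderings.
Depot→stop 1→stop 2→stop 3→stop 4→stop 5→stop 6: 11+19+14+11+20+4 = 79
Depot→stop 1→stop 2→stop 3→stop 4→stop 6→stop 5: 11+19+14+11+16+4 = 75
Depot→stop 1→stop 2→stop 3→stop 5→stop 4→stop 6: 11+19+14+13+20+16 = 93
Depot→stop 1→stop 2→stop 3→stop 5→stop 6→stop 4: 11+19+14+13+4+16 = 77
Depot→stop 1→stop 2→stop 3→stop 6→stop 4→stop 5: 11+19+14+12+16+20 = 92
Depot→stop 1→stop 2→stop 3→stop 6→stop 5→stop 4: 11+19+14+12+4+20 = 80
Depot→stop 1→stop 2→stop 4→stop 3→stop 5→stop 6: 11+19+23+11+13+4 = 81
Depot→stop 1→stop 2→stop 4→stop 3→stop 6→stop 5: 11+19+23+11+12+4 = 80
… (712 more)
Depot→stop 4→stop 3→stop 2→stop 5→stop 6→stop 1: 4+11+14+6+4+9 = 48  ← best
The minimum is 48.
One shortest path: Depot → stop 4 → stop 3 → stop 2 → stop 5 → stop 6 → stop 1.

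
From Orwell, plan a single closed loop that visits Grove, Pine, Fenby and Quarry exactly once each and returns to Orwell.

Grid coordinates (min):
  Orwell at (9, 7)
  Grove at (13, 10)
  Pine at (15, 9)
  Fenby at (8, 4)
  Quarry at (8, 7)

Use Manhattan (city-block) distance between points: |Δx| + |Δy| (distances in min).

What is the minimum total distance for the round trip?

Minimum total distance: 26 min.

There are 12 distinct closed tours to check (reversals are equivalent).
Orwell - Grove - Pine - Fenby - Quarry - Orwell: 7+3+12+3+1 = 26
Orwell - Grove - Pine - Quarry - Fenby - Orwell: 7+3+9+3+4 = 26
Orwell - Grove - Fenby - Pine - Quarry - Orwell: 7+11+12+9+1 = 40
Orwell - Grove - Fenby - Quarry - Pine - Orwell: 7+11+3+9+8 = 38
Orwell - Grove - Quarry - Pine - Fenby - Orwell: 7+8+9+12+4 = 40
Orwell - Grove - Quarry - Fenby - Pine - Orwell: 7+8+3+12+8 = 38
Orwell - Pine - Grove - Fenby - Quarry - Orwell: 8+3+11+3+1 = 26
Orwell - Pine - Grove - Quarry - Fenby - Orwell: 8+3+8+3+4 = 26
Orwell - Pine - Fenby - Grove - Quarry - Orwell: 8+12+11+8+1 = 40
Orwell - Pine - Quarry - Grove - Fenby - Orwell: 8+9+8+11+4 = 40
Orwell - Fenby - Grove - Pine - Quarry - Orwell: 4+11+3+9+1 = 28
Orwell - Fenby - Pine - Grove - Quarry - Orwell: 4+12+3+8+1 = 28
The minimum is 26.
One optimal route: Orwell → Grove → Pine → Fenby → Quarry → Orwell (or its reverse).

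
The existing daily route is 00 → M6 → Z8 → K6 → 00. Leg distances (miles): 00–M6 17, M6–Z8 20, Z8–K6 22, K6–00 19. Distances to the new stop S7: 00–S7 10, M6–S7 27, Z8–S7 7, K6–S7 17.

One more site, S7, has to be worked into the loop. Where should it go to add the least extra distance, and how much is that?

Insertion cost between consecutive stops i–j is d(i,S7) + d(S7,j) − d(i,j):
  between 00 and M6: 10 + 27 − 17 = 20
  between M6 and Z8: 27 + 7 − 20 = 14
  between Z8 and K6: 7 + 17 − 22 = 2
  between K6 and 00: 17 + 10 − 19 = 8
Cheapest insertion is between Z8 and K6, adding 2.
New total = 78 + 2 = 80.

Minimum extra distance: 2 miles, inserting S7 between Z8 and K6.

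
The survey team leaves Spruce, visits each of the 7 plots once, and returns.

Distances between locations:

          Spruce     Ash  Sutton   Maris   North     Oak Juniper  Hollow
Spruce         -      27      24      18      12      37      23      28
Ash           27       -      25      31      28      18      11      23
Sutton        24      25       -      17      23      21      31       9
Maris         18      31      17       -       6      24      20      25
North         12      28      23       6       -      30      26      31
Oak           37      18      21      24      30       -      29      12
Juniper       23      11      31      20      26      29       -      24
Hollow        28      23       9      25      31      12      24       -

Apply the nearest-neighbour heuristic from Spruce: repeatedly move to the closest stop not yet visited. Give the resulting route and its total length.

108 along Spruce → North → Maris → Sutton → Hollow → Oak → Ash → Juniper → Spruce.

At Spruce the remaining stops are North 12, Maris 18, Juniper 23, Sutton 24, Ash 27, Hollow 28, Oak 37; go to North.
At North the remaining stops are Maris 6, Sutton 23, Juniper 26, Ash 28, Oak 30, Hollow 31; go to Maris.
At Maris the remaining stops are Sutton 17, Juniper 20, Oak 24, Hollow 25, Ash 31; go to Sutton.
At Sutton the remaining stops are Hollow 9, Oak 21, Ash 25, Juniper 31; go to Hollow.
At Hollow the remaining stops are Oak 12, Ash 23, Juniper 24; go to Oak.
At Oak the remaining stops are Ash 18, Juniper 29; go to Ash.
At Ash the remaining stops are Juniper 11; go to Juniper.
Return Juniper→Spruce: 23.
Total = 12 + 6 + 17 + 9 + 12 + 18 + 11 + 23 = 108.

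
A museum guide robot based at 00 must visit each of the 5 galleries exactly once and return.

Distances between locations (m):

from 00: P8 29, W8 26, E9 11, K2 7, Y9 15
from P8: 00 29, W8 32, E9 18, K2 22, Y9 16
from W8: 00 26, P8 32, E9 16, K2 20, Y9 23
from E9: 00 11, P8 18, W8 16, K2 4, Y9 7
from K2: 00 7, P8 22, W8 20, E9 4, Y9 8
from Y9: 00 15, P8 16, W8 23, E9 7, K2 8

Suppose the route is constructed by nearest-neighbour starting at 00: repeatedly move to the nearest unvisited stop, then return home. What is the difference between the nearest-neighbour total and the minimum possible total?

00: K2=7, E9=11, Y9=15, W8=26, P8=29 ⇒ K2
K2: E9=4, Y9=8, W8=20, P8=22 ⇒ E9
E9: Y9=7, W8=16, P8=18 ⇒ Y9
Y9: P8=16, W8=23 ⇒ P8
P8: W8=32 ⇒ W8
NN route 00 → K2 → E9 → Y9 → P8 → W8 → 00 costs 92.
Optimal: 00 → E9 → W8 → P8 → Y9 → K2 → 00 costs 90 (by enumerating all 60 distinct tours).
Excess = 92 − 90 = 2.

The nearest-neighbour route is 2 m longer than optimal.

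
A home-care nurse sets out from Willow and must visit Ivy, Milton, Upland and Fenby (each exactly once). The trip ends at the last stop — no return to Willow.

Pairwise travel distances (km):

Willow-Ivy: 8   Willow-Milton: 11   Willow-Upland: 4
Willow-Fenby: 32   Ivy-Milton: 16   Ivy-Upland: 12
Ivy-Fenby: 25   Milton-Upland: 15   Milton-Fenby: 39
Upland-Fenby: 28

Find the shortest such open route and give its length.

There are 4! = 24 possible orderings.
Willow → Ivy → Milton → Upland → Fenby: 8+16+15+28 = 67
Willow → Ivy → Milton → Fenby → Upland: 8+16+39+28 = 91
Willow → Ivy → Upland → Milton → Fenby: 8+12+15+39 = 74
Willow → Ivy → Upland → Fenby → Milton: 8+12+28+39 = 87
Willow → Ivy → Fenby → Milton → Upland: 8+25+39+15 = 87
Willow → Ivy → Fenby → Upland → Milton: 8+25+28+15 = 76
Willow → Milton → Ivy → Upland → Fenby: 11+16+12+28 = 67
Willow → Milton → Ivy → Fenby → Upland: 11+16+25+28 = 80
Willow → Milton → Upland → Ivy → Fenby: 11+15+12+25 = 63
Willow → Milton → Upland → Fenby → Ivy: 11+15+28+25 = 79
Willow → Milton → Fenby → Ivy → Upland: 11+39+25+12 = 87
Willow → Milton → Fenby → Upland → Ivy: 11+39+28+12 = 90
Willow → Upland → Ivy → Milton → Fenby: 4+12+16+39 = 71
Willow → Upland → Ivy → Fenby → Milton: 4+12+25+39 = 80
… (10 more)
Willow → Upland → Milton → Ivy → Fenby: 4+15+16+25 = 60  ← best
The minimum is 60.
One shortest path: Willow → Upland → Milton → Ivy → Fenby.

Minimum one-way distance = 60 km.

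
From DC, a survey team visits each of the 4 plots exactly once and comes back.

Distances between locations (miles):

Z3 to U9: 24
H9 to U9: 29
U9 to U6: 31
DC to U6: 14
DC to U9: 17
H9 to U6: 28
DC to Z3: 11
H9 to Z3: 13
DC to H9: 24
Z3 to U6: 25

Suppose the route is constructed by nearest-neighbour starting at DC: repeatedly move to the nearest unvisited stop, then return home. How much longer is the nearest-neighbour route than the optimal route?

Excess over optimum: 4 miles.

From DC: Z3=11, U6=14, U9=17, H9=24 → choose Z3 (11).
From Z3: H9=13, U9=24, U6=25 → choose H9 (13).
From H9: U6=28, U9=29 → choose U6 (28).
From U6: U9=31 → choose U9 (31).
NN route DC → Z3 → H9 → U6 → U9 → DC costs 100.
Optimal: DC → U9 → Z3 → H9 → U6 → DC costs 96 (by enumerating all 12 distinct tours).
Excess = 100 − 96 = 4.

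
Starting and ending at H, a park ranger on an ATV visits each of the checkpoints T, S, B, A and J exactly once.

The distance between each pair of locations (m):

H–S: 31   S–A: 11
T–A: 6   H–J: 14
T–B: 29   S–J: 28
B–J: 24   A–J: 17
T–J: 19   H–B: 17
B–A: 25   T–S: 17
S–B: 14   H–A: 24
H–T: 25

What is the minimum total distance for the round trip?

81 m — the shortest possible round trip.

H - T - S - B - A - J - H: 25+17+14+25+17+14 = 112
H - T - S - B - J - A - H: 25+17+14+24+17+24 = 121
H - T - S - A - B - J - H: 25+17+11+25+24+14 = 116
H - T - S - A - J - B - H: 25+17+11+17+24+17 = 111
H - T - S - J - B - A - H: 25+17+28+24+25+24 = 143
H - T - S - J - A - B - H: 25+17+28+17+25+17 = 129
H - T - B - S - A - J - H: 25+29+14+11+17+14 = 110
H - T - B - S - J - A - H: 25+29+14+28+17+24 = 137
H - T - B - A - S - J - H: 25+29+25+11+28+14 = 132
H - T - B - A - J - S - H: 25+29+25+17+28+31 = 155
H - T - B - J - S - A - H: 25+29+24+28+11+24 = 141
H - T - B - J - A - S - H: 25+29+24+17+11+31 = 137
H - T - A - S - B - J - H: 25+6+11+14+24+14 = 94
H - T - A - S - J - B - H: 25+6+11+28+24+17 = 111
… (46 more)
H - B - S - A - T - J - H: 17+14+11+6+19+14 = 81  ← best
The minimum is 81.
One optimal route: H → B → S → A → T → J → H (or its reverse).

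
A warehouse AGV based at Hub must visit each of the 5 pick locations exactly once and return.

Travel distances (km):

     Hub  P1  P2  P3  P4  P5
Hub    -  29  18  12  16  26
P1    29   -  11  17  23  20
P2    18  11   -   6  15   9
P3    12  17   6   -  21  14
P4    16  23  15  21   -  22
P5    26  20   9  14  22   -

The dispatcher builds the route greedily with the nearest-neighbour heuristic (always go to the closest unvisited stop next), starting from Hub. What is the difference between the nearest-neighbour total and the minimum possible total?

The nearest-neighbour route is 1 km longer than optimal.

From Hub: P3=12, P4=16, P2=18, P5=26, P1=29 → choose P3 (12).
From P3: P2=6, P5=14, P1=17, P4=21 → choose P2 (6).
From P2: P5=9, P1=11, P4=15 → choose P5 (9).
From P5: P1=20, P4=22 → choose P1 (20).
From P1: P4=23 → choose P4 (23).
NN route Hub → P3 → P2 → P5 → P1 → P4 → Hub costs 86.
Optimal: Hub → P3 → P5 → P2 → P1 → P4 → Hub costs 85 (by enumerating all 60 distinct tours).
Excess = 86 − 85 = 1.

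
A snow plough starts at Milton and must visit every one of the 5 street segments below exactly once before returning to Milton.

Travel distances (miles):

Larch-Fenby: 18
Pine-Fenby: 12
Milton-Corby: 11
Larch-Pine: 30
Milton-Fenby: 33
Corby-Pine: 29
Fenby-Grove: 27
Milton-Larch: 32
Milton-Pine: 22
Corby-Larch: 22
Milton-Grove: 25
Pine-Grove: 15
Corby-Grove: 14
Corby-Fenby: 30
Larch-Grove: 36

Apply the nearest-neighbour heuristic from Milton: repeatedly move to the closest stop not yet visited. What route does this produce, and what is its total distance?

At Milton the remaining stops are Corby 11, Pine 22, Grove 25, Larch 32, Fenby 33; go to Corby.
At Corby the remaining stops are Grove 14, Larch 22, Pine 29, Fenby 30; go to Grove.
At Grove the remaining stops are Pine 15, Fenby 27, Larch 36; go to Pine.
At Pine the remaining stops are Fenby 12, Larch 30; go to Fenby.
At Fenby the remaining stops are Larch 18; go to Larch.
Return Larch→Milton: 32.
Total = 11 + 14 + 15 + 12 + 18 + 32 = 102.

Nearest-neighbour total = 102 miles; route Milton → Corby → Grove → Pine → Fenby → Larch → Milton.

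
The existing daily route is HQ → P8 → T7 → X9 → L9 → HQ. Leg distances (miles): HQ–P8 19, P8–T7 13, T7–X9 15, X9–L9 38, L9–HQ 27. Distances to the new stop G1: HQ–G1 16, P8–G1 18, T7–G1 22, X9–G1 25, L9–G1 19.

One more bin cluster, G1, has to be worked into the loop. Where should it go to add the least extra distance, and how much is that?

Insertion cost between consecutive stops i–j is d(i,G1) + d(G1,j) − d(i,j):
  between HQ and P8: 16 + 18 − 19 = 15
  between P8 and T7: 18 + 22 − 13 = 27
  between T7 and X9: 22 + 25 − 15 = 32
  between X9 and L9: 25 + 19 − 38 = 6
  between L9 and HQ: 19 + 16 − 27 = 8
Cheapest insertion is between X9 and L9, adding 6.
New total = 112 + 6 = 118.

Minimum extra distance: 6 miles, inserting G1 between X9 and L9.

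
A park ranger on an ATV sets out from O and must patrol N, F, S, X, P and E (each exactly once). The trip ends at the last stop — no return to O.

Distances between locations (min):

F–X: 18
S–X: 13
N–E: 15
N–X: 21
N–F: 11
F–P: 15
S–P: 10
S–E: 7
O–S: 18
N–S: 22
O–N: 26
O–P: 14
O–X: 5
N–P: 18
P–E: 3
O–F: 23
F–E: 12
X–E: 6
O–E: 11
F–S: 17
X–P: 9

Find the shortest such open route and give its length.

There are 6! = 720 possible orderings.
O → N → F → S → X → P → E: 26+11+17+13+9+3 = 79
O → N → F → S → X → E → P: 26+11+17+13+6+3 = 76
O → N → F → S → P → X → E: 26+11+17+10+9+6 = 79
O → N → F → S → P → E → X: 26+11+17+10+3+6 = 73
O → N → F → S → E → X → P: 26+11+17+7+6+9 = 76
O → N → F → S → E → P → X: 26+11+17+7+3+9 = 73
O → N → F → X → S → P → E: 26+11+18+13+10+3 = 81
O → N → F → X → S → E → P: 26+11+18+13+7+3 = 78
… (712 more)
O → X → P → E → S → F → N: 5+9+3+7+17+11 = 52  ← best
The minimum is 52.
One shortest path: O → X → P → E → S → F → N.

Minimum one-way distance = 52 min.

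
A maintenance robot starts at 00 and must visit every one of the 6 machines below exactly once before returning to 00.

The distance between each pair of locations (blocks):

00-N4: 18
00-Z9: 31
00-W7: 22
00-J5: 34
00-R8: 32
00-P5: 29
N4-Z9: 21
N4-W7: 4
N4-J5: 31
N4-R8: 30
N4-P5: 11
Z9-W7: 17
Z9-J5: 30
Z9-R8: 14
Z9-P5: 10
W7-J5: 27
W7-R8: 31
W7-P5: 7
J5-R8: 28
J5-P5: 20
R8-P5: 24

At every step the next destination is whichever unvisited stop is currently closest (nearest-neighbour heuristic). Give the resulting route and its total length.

00 → [N4:18 / W7:22 / P5:29 / Z9:31 / R8:32 / J5:34] → N4 (18)
N4 → [W7:4 / P5:11 / Z9:21 / R8:30 / J5:31] → W7 (4)
W7 → [P5:7 / Z9:17 / J5:27 / R8:31] → P5 (7)
P5 → [Z9:10 / J5:20 / R8:24] → Z9 (10)
Z9 → [R8:14 / J5:30] → R8 (14)
R8 → [J5:28] → J5 (28)
Return J5→00: 34.
Total = 18 + 4 + 7 + 10 + 14 + 28 + 34 = 115.

Total distance 115 blocks via the nearest-neighbour route 00 → N4 → W7 → P5 → Z9 → R8 → J5 → 00.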